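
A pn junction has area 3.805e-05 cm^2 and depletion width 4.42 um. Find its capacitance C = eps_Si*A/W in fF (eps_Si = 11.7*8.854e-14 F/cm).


Step 1: eps_Si = 11.7 * 8.854e-14 = 1.035918e-12 F/cm
Step 2: W in cm = 4.42 * 1e-4 = 4.42e-04 cm
Step 3: C = 1.035918e-12 * 3.805e-05 / 4.42e-04 = 8.917801e-14 F
Step 4: C = 89.18 fF

89.18


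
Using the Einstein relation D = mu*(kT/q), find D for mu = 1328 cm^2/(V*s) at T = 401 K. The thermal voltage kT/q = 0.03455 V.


Step 1: D = mu * (kT/q)
Step 2: D = 1328 * 0.03455
Step 3: D = 45.88 cm^2/s

45.88


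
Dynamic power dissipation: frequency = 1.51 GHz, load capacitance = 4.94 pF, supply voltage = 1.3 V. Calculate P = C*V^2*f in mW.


Step 1: V^2 = 1.3^2 = 1.69 V^2
Step 2: P = C*V^2*f = 4.94e-12 F * 1.69 * 1.51e9 Hz
Step 3: P = 1.2606386e-02 W
Step 4: P = 12.606 mW

12.606


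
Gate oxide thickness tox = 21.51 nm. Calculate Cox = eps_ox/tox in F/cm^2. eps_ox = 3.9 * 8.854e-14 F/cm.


Step 1: eps_ox = 3.9 * 8.854e-14 = 3.45306e-13 F/cm
Step 2: tox in cm = 21.51 nm * 1e-7 = 2.1510e-06 cm
Step 3: Cox = 3.45306e-13 / 2.1510e-06 = 1.61e-07 F/cm^2

1.61e-07


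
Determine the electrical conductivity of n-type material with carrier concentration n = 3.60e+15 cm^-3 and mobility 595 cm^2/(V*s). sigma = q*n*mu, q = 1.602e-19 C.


Step 1: sigma = q * n * mu
Step 2: sigma = 1.602e-19 * 3.60e+15 * 595
Step 3: sigma = 3.431e-01 S/cm

3.431e-01


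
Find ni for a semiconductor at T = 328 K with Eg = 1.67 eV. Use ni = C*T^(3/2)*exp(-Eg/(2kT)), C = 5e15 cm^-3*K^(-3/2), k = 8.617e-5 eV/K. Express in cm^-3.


Step 1: Compute kT = 8.617e-5 * 328 = 0.02826376 eV
Step 2: Exponent = -Eg/(2kT) = -1.67/(2*0.02826376) = -29.54313
Step 3: T^(3/2) = 328^1.5 = 5940.33
Step 4: ni = 5e15 * 5940.33 * exp(-29.54313) = 4.39e+06 cm^-3

4.39e+06


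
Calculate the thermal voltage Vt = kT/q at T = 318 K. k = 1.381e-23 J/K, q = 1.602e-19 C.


Step 1: kT = 1.381e-23 * 318 = 4.39158e-21 J
Step 2: Vt = kT/q = 4.39158e-21 / 1.602e-19
Step 3: Vt = 0.02741 V

0.02741


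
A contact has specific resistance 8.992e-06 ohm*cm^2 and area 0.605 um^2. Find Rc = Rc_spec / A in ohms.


Step 1: Convert area to cm^2: 0.605 um^2 = 6.0500e-09 cm^2
Step 2: Rc = Rc_spec / A = 8.992e-06 / 6.0500e-09
Step 3: Rc = 1.49e+03 ohms

1.49e+03


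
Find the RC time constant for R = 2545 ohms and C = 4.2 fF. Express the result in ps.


Step 1: tau = R * C
Step 2: tau = 2545 * 4.2 fF = 2545 * 4.2e-15 F
Step 3: tau = 1.0689e-11 s = 10.689 ps

10.689


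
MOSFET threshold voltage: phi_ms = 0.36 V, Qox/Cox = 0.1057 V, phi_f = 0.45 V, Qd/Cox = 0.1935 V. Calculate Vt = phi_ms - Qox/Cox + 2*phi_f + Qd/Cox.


Step 1: Vt = phi_ms - Qox/Cox + 2*phi_f + Qd/Cox
Step 2: Vt = 0.36 - 0.1057 + 2*0.45 + 0.1935
Step 3: Vt = 0.36 - 0.1057 + 0.9 + 0.1935
Step 4: Vt = 1.3478 V

1.3478


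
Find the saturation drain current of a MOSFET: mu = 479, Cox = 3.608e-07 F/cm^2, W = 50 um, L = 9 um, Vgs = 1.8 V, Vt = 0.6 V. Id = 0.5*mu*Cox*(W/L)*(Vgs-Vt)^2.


Step 1: Overdrive voltage Vov = Vgs - Vt = 1.8 - 0.6 = 1.2 V
Step 2: W/L = 50/9 = 5.55556
Step 3: Id = 0.5 * 479 * 3.608e-07 * 5.55556 * 1.2^2
Step 4: Id = 6.91e-04 A

6.91e-04


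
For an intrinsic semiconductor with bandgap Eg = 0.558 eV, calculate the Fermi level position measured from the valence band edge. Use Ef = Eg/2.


Step 1: For an intrinsic semiconductor, the Fermi level sits at midgap.
Step 2: Ef = Eg / 2 = 0.558 / 2 = 0.279 eV

0.279


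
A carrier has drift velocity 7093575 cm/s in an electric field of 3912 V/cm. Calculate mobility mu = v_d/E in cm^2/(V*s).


Step 1: mu = v_d / E
Step 2: mu = 7093575 / 3912
Step 3: mu = 1813.29 cm^2/(V*s)

1813.29


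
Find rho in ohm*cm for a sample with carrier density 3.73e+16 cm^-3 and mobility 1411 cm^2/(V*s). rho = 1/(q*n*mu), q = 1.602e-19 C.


Step 1: sigma = q * n * mu = 1.602e-19 * 3.73e+16 * 1411 = 8.43137e+00 S/cm
Step 2: rho = 1 / sigma = 1 / 8.43137e+00 = 0.1186 ohm*cm

0.1186


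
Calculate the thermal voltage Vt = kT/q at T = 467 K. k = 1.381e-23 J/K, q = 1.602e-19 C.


Step 1: kT = 1.381e-23 * 467 = 6.44927e-21 J
Step 2: Vt = kT/q = 6.44927e-21 / 1.602e-19
Step 3: Vt = 0.04026 V

0.04026


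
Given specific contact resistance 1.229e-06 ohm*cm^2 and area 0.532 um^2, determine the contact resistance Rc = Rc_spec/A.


Step 1: Convert area to cm^2: 0.532 um^2 = 5.3200e-09 cm^2
Step 2: Rc = Rc_spec / A = 1.229e-06 / 5.3200e-09
Step 3: Rc = 2.31e+02 ohms

2.31e+02


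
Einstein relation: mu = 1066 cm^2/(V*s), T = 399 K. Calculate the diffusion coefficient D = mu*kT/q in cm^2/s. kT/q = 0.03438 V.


Step 1: D = mu * (kT/q)
Step 2: D = 1066 * 0.03438
Step 3: D = 36.65 cm^2/s

36.65


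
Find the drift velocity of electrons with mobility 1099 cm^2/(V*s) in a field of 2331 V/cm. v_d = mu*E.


Step 1: v_d = mu * E
Step 2: v_d = 1099 * 2331 = 2561769
Step 3: v_d = 2.56e+06 cm/s

2.56e+06


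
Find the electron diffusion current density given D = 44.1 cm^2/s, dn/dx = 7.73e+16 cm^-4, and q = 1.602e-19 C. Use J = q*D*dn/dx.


Step 1: J = q * D * (dn/dx)
Step 2: J = 1.602e-19 * 44.1 * 7.73e+16
Step 3: J = 5.46e-01 A/cm^2

5.46e-01


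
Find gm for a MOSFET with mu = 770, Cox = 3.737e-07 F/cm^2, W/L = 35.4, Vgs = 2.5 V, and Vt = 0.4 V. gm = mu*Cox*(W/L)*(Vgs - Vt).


Step 1: Vov = Vgs - Vt = 2.5 - 0.4 = 2.1 V
Step 2: gm = mu * Cox * (W/L) * Vov
Step 3: gm = 770 * 3.737e-07 * 35.4 * 2.1 = 2.14e-02 S

2.14e-02


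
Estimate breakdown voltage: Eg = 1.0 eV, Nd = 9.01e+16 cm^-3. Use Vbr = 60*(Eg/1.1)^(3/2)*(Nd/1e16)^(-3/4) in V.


Step 1: Eg/1.1 = 1.0/1.1 = 0.909091
Step 2: (Eg/1.1)^1.5 = 0.909091^1.5 = 0.866784
Step 3: (Nd/1e16)^(-0.75) = (9.01)^(-0.75) = 0.192290
Step 4: Vbr = 60 * 0.866784 * 0.192290 = 10.0 V

10.0


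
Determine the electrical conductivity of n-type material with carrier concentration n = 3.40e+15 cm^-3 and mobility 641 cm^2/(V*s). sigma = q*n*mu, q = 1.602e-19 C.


Step 1: sigma = q * n * mu
Step 2: sigma = 1.602e-19 * 3.40e+15 * 641
Step 3: sigma = 3.491e-01 S/cm

3.491e-01


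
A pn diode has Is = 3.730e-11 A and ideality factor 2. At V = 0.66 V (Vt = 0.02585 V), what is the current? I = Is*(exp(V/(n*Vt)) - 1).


Step 1: V/(n*Vt) = 0.66/(2*0.02585) = 12.7660
Step 2: exp(12.7660) = 3.5011e+05
Step 3: I = 3.730e-11 * (3.5011e+05 - 1) = 1.31e-05 A

1.31e-05


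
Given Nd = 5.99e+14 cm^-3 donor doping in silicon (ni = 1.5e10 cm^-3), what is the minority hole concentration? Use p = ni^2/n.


Step 1: Since Nd >> ni, n ≈ Nd = 5.99e+14 cm^-3
Step 2: p = ni^2 / n = (1.5e10)^2 / 5.99e+14
Step 3: p = 2.25e20 / 5.99e+14 = 3.76e+05 cm^-3

3.76e+05


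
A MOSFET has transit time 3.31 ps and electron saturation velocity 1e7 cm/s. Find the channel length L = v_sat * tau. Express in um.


Step 1: tau in seconds = 3.31 ps * 1e-12 = 3.3100e-12 s
Step 2: L = v_sat * tau = 1e7 * 3.3100e-12 = 3.3100e-05 cm
Step 3: L in um = 3.3100e-05 * 1e4 = 0.331 um

0.331


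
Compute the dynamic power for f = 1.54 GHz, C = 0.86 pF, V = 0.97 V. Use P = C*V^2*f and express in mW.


Step 1: V^2 = 0.97^2 = 0.9409 V^2
Step 2: P = C*V^2*f = 0.86e-12 F * 0.9409 * 1.54e9 Hz
Step 3: P = 1.24612796e-03 W
Step 4: P = 1.246 mW

1.246


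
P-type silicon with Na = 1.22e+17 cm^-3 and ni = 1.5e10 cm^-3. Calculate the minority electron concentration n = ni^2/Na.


Step 1: Majority hole concentration p ≈ Na = 1.22e+17 cm^-3
Step 2: n = ni^2 / Na = (1.5e10)^2 / 1.22e+17
Step 3: n = 1.84e+03 cm^-3

1.84e+03


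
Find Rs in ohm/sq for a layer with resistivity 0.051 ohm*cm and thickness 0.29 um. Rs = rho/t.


Step 1: Convert thickness to cm: t = 0.29 um = 2.9000e-05 cm
Step 2: Rs = rho / t = 0.051 / 2.9000e-05
Step 3: Rs = 1758.6 ohm/sq

1758.6


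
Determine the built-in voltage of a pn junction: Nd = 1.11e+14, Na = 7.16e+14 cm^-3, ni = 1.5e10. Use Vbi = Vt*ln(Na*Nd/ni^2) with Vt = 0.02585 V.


Step 1: Compute Na*Nd/ni^2 = 7.16e+14 * 1.11e+14 / (1.5e10)^2 = 3.5323e+08
Step 2: ln(3.5323e+08) = 19.6826
Step 3: Vbi = 0.02585 * 19.6826 = 0.509 V

0.509


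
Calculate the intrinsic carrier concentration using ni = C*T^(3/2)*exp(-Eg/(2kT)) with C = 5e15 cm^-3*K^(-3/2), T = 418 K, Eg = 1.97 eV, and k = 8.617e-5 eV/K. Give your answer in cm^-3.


Step 1: Compute kT = 8.617e-5 * 418 = 0.03601906 eV
Step 2: Exponent = -Eg/(2kT) = -1.97/(2*0.03601906) = -27.34663
Step 3: T^(3/2) = 418^1.5 = 8546.03
Step 4: ni = 5e15 * 8546.03 * exp(-27.34663) = 5.68e+07 cm^-3

5.68e+07


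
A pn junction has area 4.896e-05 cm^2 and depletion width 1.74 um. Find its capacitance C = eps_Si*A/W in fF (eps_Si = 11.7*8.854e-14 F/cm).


Step 1: eps_Si = 11.7 * 8.854e-14 = 1.035918e-12 F/cm
Step 2: W in cm = 1.74 * 1e-4 = 1.74e-04 cm
Step 3: C = 1.035918e-12 * 4.896e-05 / 1.74e-04 = 2.914859e-13 F
Step 4: C = 291.49 fF

291.49


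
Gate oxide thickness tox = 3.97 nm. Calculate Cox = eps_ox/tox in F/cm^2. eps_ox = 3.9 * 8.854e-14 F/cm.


Step 1: eps_ox = 3.9 * 8.854e-14 = 3.45306e-13 F/cm
Step 2: tox in cm = 3.97 nm * 1e-7 = 3.9700e-07 cm
Step 3: Cox = 3.45306e-13 / 3.9700e-07 = 8.70e-07 F/cm^2

8.70e-07


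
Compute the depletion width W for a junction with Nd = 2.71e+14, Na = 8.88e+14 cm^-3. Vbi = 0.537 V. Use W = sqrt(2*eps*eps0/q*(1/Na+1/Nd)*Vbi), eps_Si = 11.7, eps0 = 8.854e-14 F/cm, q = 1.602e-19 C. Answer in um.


Step 1: 1/Na + 1/Nd = 1/8.88e+14 + 1/2.71e+14 = 4.81616e-15
Step 2: 2*eps*eps0/q = 2*11.7*8.854e-14/1.602e-19 = 1.293281e+07
Step 3: W^2 = 1.293281e+07 * 4.81616e-15 * 0.537 = 3.34478e-08
Step 4: W = sqrt(3.34478e-08) = 1.829e-04 cm = 1.829 um

1.829


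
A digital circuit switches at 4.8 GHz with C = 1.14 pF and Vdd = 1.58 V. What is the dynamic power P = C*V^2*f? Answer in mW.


Step 1: V^2 = 1.58^2 = 2.4964 V^2
Step 2: P = C*V^2*f = 1.14e-12 F * 2.4964 * 4.8e9 Hz
Step 3: P = 1.36603008e-02 W
Step 4: P = 13.66 mW

13.66


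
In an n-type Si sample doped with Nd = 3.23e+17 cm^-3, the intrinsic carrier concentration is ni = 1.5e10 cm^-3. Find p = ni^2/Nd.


Step 1: Since Nd >> ni, n ≈ Nd = 3.23e+17 cm^-3
Step 2: p = ni^2 / n = (1.5e10)^2 / 3.23e+17
Step 3: p = 2.25e20 / 3.23e+17 = 6.97e+02 cm^-3

6.97e+02


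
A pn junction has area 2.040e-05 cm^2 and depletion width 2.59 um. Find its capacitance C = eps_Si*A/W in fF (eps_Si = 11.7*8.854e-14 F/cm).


Step 1: eps_Si = 11.7 * 8.854e-14 = 1.035918e-12 F/cm
Step 2: W in cm = 2.59 * 1e-4 = 2.59e-04 cm
Step 3: C = 1.035918e-12 * 2.040e-05 / 2.59e-04 = 8.159354e-14 F
Step 4: C = 81.59 fF

81.59


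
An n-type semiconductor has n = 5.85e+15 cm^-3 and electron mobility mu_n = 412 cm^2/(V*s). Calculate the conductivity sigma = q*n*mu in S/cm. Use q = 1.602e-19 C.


Step 1: sigma = q * n * mu
Step 2: sigma = 1.602e-19 * 5.85e+15 * 412
Step 3: sigma = 3.861e-01 S/cm

3.861e-01


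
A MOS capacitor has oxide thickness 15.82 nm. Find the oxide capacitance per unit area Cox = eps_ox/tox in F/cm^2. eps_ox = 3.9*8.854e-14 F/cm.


Step 1: eps_ox = 3.9 * 8.854e-14 = 3.45306e-13 F/cm
Step 2: tox in cm = 15.82 nm * 1e-7 = 1.5820e-06 cm
Step 3: Cox = 3.45306e-13 / 1.5820e-06 = 2.18e-07 F/cm^2

2.18e-07


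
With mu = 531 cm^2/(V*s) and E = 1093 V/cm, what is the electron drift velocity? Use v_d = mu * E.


Step 1: v_d = mu * E
Step 2: v_d = 531 * 1093 = 580383
Step 3: v_d = 5.80e+05 cm/s

5.80e+05


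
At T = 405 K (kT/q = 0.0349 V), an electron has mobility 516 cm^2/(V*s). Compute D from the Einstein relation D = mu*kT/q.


Step 1: D = mu * (kT/q)
Step 2: D = 516 * 0.0349
Step 3: D = 18.01 cm^2/s

18.01


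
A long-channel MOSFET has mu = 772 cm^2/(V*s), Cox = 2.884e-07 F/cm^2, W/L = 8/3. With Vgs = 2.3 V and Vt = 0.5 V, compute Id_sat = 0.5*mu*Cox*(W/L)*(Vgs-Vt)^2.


Step 1: Overdrive voltage Vov = Vgs - Vt = 2.3 - 0.5 = 1.8 V
Step 2: W/L = 8/3 = 2.66667
Step 3: Id = 0.5 * 772 * 2.884e-07 * 2.66667 * 1.8^2
Step 4: Id = 9.62e-04 A

9.62e-04


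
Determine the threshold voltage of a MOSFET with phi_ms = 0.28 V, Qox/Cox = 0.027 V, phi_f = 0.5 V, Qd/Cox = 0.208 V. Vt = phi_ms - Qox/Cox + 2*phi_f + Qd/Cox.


Step 1: Vt = phi_ms - Qox/Cox + 2*phi_f + Qd/Cox
Step 2: Vt = 0.28 - 0.027 + 2*0.5 + 0.208
Step 3: Vt = 0.28 - 0.027 + 1.0 + 0.208
Step 4: Vt = 1.461 V

1.461


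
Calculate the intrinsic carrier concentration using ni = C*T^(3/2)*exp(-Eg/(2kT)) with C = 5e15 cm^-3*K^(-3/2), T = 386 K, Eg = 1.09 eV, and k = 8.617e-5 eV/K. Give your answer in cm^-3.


Step 1: Compute kT = 8.617e-5 * 386 = 0.03326162 eV
Step 2: Exponent = -Eg/(2kT) = -1.09/(2*0.03326162) = -16.38525
Step 3: T^(3/2) = 386^1.5 = 7583.70
Step 4: ni = 5e15 * 7583.70 * exp(-16.38525) = 2.90e+12 cm^-3

2.90e+12


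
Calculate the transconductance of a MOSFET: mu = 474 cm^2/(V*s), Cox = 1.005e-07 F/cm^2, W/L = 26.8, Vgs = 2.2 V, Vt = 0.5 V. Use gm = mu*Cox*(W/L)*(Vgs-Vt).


Step 1: Vov = Vgs - Vt = 2.2 - 0.5 = 1.7 V
Step 2: gm = mu * Cox * (W/L) * Vov
Step 3: gm = 474 * 1.005e-07 * 26.8 * 1.7 = 2.17e-03 S

2.17e-03


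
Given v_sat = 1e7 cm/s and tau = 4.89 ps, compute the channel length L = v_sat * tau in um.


Step 1: tau in seconds = 4.89 ps * 1e-12 = 4.8900e-12 s
Step 2: L = v_sat * tau = 1e7 * 4.8900e-12 = 4.8900e-05 cm
Step 3: L in um = 4.8900e-05 * 1e4 = 0.489 um

0.489


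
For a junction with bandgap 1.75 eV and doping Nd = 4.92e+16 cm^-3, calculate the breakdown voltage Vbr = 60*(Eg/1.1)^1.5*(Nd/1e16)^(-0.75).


Step 1: Eg/1.1 = 1.75/1.1 = 1.590909
Step 2: (Eg/1.1)^1.5 = 1.590909^1.5 = 2.006633
Step 3: (Nd/1e16)^(-0.75) = (4.92)^(-0.75) = 0.302710
Step 4: Vbr = 60 * 2.006633 * 0.302710 = 36.4 V

36.4


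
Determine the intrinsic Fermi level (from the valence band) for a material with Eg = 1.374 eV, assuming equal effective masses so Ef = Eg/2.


Step 1: For an intrinsic semiconductor, the Fermi level sits at midgap.
Step 2: Ef = Eg / 2 = 1.374 / 2 = 0.687 eV

0.687


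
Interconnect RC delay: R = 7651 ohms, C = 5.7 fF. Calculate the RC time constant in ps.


Step 1: tau = R * C
Step 2: tau = 7651 * 5.7 fF = 7651 * 5.7e-15 F
Step 3: tau = 4.36107e-11 s = 43.6107 ps

43.6107


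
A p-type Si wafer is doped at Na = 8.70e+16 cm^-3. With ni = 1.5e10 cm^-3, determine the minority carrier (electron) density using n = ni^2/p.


Step 1: Majority hole concentration p ≈ Na = 8.70e+16 cm^-3
Step 2: n = ni^2 / Na = (1.5e10)^2 / 8.70e+16
Step 3: n = 2.59e+03 cm^-3

2.59e+03


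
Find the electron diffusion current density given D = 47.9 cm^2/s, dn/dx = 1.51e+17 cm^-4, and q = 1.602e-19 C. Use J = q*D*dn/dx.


Step 1: J = q * D * (dn/dx)
Step 2: J = 1.602e-19 * 47.9 * 1.51e+17
Step 3: J = 1.16e+00 A/cm^2

1.16e+00


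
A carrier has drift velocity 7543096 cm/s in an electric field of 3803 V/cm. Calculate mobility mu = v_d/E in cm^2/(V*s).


Step 1: mu = v_d / E
Step 2: mu = 7543096 / 3803
Step 3: mu = 1983.46 cm^2/(V*s)

1983.46


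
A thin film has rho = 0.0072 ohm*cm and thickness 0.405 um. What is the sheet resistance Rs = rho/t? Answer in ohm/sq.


Step 1: Convert thickness to cm: t = 0.405 um = 4.0500e-05 cm
Step 2: Rs = rho / t = 0.0072 / 4.0500e-05
Step 3: Rs = 177.8 ohm/sq

177.8


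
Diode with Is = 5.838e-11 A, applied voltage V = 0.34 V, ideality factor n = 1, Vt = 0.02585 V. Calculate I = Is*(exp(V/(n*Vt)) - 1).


Step 1: V/(n*Vt) = 0.34/(1*0.02585) = 13.1528
Step 2: exp(13.1528) = 5.1545e+05
Step 3: I = 5.838e-11 * (5.1545e+05 - 1) = 3.01e-05 A

3.01e-05


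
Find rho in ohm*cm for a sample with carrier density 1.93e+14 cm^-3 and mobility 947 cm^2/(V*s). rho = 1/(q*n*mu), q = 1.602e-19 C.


Step 1: sigma = q * n * mu = 1.602e-19 * 1.93e+14 * 947 = 2.92799e-02 S/cm
Step 2: rho = 1 / sigma = 1 / 2.92799e-02 = 34.15 ohm*cm

34.15


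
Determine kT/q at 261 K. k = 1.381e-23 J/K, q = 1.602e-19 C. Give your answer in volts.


Step 1: kT = 1.381e-23 * 261 = 3.60441e-21 J
Step 2: Vt = kT/q = 3.60441e-21 / 1.602e-19
Step 3: Vt = 0.0225 V

0.0225


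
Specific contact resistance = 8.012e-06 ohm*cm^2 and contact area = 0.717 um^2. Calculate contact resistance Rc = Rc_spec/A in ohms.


Step 1: Convert area to cm^2: 0.717 um^2 = 7.1700e-09 cm^2
Step 2: Rc = Rc_spec / A = 8.012e-06 / 7.1700e-09
Step 3: Rc = 1.12e+03 ohms

1.12e+03


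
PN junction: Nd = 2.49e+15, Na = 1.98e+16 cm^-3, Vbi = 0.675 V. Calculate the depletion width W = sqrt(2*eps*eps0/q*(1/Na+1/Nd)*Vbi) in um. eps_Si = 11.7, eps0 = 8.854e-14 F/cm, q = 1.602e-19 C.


Step 1: 1/Na + 1/Nd = 1/1.98e+16 + 1/2.49e+15 = 4.52111e-16
Step 2: 2*eps*eps0/q = 2*11.7*8.854e-14/1.602e-19 = 1.293281e+07
Step 3: W^2 = 1.293281e+07 * 4.52111e-16 * 0.675 = 3.94677e-09
Step 4: W = sqrt(3.94677e-09) = 6.282e-05 cm = 0.6282 um

0.6282


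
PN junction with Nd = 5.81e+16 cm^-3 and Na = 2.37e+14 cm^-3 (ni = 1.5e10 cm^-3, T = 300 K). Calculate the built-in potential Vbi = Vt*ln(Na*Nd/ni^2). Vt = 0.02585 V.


Step 1: Compute Na*Nd/ni^2 = 2.37e+14 * 5.81e+16 / (1.5e10)^2 = 6.1199e+10
Step 2: ln(6.1199e+10) = 24.8374
Step 3: Vbi = 0.02585 * 24.8374 = 0.642 V

0.642


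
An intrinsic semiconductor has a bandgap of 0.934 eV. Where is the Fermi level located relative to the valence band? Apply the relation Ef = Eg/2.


Step 1: For an intrinsic semiconductor, the Fermi level sits at midgap.
Step 2: Ef = Eg / 2 = 0.934 / 2 = 0.467 eV

0.467


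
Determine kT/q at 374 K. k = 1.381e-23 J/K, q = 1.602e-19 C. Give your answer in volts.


Step 1: kT = 1.381e-23 * 374 = 5.16494e-21 J
Step 2: Vt = kT/q = 5.16494e-21 / 1.602e-19
Step 3: Vt = 0.03224 V

0.03224


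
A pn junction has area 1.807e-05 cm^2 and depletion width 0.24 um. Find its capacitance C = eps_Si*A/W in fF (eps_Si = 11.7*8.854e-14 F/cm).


Step 1: eps_Si = 11.7 * 8.854e-14 = 1.035918e-12 F/cm
Step 2: W in cm = 0.24 * 1e-4 = 2.40e-05 cm
Step 3: C = 1.035918e-12 * 1.807e-05 / 2.40e-05 = 7.799599e-13 F
Step 4: C = 779.96 fF

779.96


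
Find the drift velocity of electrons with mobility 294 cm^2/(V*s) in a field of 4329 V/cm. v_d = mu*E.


Step 1: v_d = mu * E
Step 2: v_d = 294 * 4329 = 1272726
Step 3: v_d = 1.27e+06 cm/s

1.27e+06


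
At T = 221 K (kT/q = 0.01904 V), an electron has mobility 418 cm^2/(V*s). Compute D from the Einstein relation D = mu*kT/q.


Step 1: D = mu * (kT/q)
Step 2: D = 418 * 0.01904
Step 3: D = 7.96 cm^2/s

7.96


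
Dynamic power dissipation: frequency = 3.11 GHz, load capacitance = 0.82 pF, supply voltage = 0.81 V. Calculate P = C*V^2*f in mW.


Step 1: V^2 = 0.81^2 = 0.6561 V^2
Step 2: P = C*V^2*f = 0.82e-12 F * 0.6561 * 3.11e9 Hz
Step 3: P = 1.67318622e-03 W
Step 4: P = 1.673 mW

1.673


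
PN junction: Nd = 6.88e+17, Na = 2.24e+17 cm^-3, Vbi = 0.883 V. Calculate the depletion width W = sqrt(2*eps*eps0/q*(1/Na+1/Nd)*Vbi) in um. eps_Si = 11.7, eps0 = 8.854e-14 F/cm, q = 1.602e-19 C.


Step 1: 1/Na + 1/Nd = 1/2.24e+17 + 1/6.88e+17 = 5.91777e-18
Step 2: 2*eps*eps0/q = 2*11.7*8.854e-14/1.602e-19 = 1.293281e+07
Step 3: W^2 = 1.293281e+07 * 5.91777e-18 * 0.883 = 6.75790e-11
Step 4: W = sqrt(6.75790e-11) = 8.221e-06 cm = 0.08221 um

0.08221


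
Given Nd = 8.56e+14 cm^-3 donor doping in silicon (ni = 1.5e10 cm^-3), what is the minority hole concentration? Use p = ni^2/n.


Step 1: Since Nd >> ni, n ≈ Nd = 8.56e+14 cm^-3
Step 2: p = ni^2 / n = (1.5e10)^2 / 8.56e+14
Step 3: p = 2.25e20 / 8.56e+14 = 2.63e+05 cm^-3

2.63e+05


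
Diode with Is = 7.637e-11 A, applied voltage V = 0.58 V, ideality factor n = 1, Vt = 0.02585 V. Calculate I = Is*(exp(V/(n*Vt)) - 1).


Step 1: V/(n*Vt) = 0.58/(1*0.02585) = 22.4371
Step 2: exp(22.4371) = 5.5502e+09
Step 3: I = 7.637e-11 * (5.5502e+09 - 1) = 4.24e-01 A

4.24e-01


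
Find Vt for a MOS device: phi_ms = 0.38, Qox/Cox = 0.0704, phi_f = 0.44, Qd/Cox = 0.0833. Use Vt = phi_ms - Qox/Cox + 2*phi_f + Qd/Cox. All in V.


Step 1: Vt = phi_ms - Qox/Cox + 2*phi_f + Qd/Cox
Step 2: Vt = 0.38 - 0.0704 + 2*0.44 + 0.0833
Step 3: Vt = 0.38 - 0.0704 + 0.88 + 0.0833
Step 4: Vt = 1.2729 V

1.2729


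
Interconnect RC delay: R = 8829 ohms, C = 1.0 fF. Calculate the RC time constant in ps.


Step 1: tau = R * C
Step 2: tau = 8829 * 1.0 fF = 8829 * 1.0e-15 F
Step 3: tau = 8.829e-12 s = 8.829 ps

8.829


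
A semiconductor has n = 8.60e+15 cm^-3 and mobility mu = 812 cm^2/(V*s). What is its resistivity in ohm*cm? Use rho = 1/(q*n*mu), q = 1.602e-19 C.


Step 1: sigma = q * n * mu = 1.602e-19 * 8.60e+15 * 812 = 1.11871e+00 S/cm
Step 2: rho = 1 / sigma = 1 / 1.11871e+00 = 0.8939 ohm*cm

0.8939


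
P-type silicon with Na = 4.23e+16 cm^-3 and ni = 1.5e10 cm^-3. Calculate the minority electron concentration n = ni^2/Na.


Step 1: Majority hole concentration p ≈ Na = 4.23e+16 cm^-3
Step 2: n = ni^2 / Na = (1.5e10)^2 / 4.23e+16
Step 3: n = 5.32e+03 cm^-3

5.32e+03


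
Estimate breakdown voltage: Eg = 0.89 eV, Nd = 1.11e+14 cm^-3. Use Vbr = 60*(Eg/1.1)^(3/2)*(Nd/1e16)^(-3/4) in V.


Step 1: Eg/1.1 = 0.89/1.1 = 0.809091
Step 2: (Eg/1.1)^1.5 = 0.809091^1.5 = 0.727773
Step 3: (Nd/1e16)^(-0.75) = (0.0111)^(-0.75) = 29.242047
Step 4: Vbr = 60 * 0.727773 * 29.242047 = 1276.9 V

1276.9


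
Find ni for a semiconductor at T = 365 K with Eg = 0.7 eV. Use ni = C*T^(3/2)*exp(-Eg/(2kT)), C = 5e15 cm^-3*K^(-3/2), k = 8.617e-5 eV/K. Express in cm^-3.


Step 1: Compute kT = 8.617e-5 * 365 = 0.03145205 eV
Step 2: Exponent = -Eg/(2kT) = -0.7/(2*0.03145205) = -11.12805
Step 3: T^(3/2) = 365^1.5 = 6973.32
Step 4: ni = 5e15 * 6973.32 * exp(-11.12805) = 5.12e+14 cm^-3

5.12e+14


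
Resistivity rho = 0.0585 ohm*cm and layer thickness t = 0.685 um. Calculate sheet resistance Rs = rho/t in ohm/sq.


Step 1: Convert thickness to cm: t = 0.685 um = 6.8500e-05 cm
Step 2: Rs = rho / t = 0.0585 / 6.8500e-05
Step 3: Rs = 854.0 ohm/sq

854.0


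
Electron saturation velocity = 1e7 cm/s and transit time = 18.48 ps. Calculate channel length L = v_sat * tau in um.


Step 1: tau in seconds = 18.48 ps * 1e-12 = 1.8480e-11 s
Step 2: L = v_sat * tau = 1e7 * 1.8480e-11 = 1.8480e-04 cm
Step 3: L in um = 1.8480e-04 * 1e4 = 1.848 um

1.848


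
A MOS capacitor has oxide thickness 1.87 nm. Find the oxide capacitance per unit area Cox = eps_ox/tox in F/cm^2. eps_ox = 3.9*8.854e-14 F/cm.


Step 1: eps_ox = 3.9 * 8.854e-14 = 3.45306e-13 F/cm
Step 2: tox in cm = 1.87 nm * 1e-7 = 1.8700e-07 cm
Step 3: Cox = 3.45306e-13 / 1.8700e-07 = 1.85e-06 F/cm^2

1.85e-06


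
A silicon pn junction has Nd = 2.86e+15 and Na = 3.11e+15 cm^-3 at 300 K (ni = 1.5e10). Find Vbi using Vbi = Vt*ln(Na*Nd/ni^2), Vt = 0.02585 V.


Step 1: Compute Na*Nd/ni^2 = 3.11e+15 * 2.86e+15 / (1.5e10)^2 = 3.9532e+10
Step 2: ln(3.9532e+10) = 24.4004
Step 3: Vbi = 0.02585 * 24.4004 = 0.631 V

0.631


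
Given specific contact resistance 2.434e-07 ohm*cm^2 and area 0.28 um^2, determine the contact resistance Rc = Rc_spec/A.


Step 1: Convert area to cm^2: 0.28 um^2 = 2.8000e-09 cm^2
Step 2: Rc = Rc_spec / A = 2.434e-07 / 2.8000e-09
Step 3: Rc = 8.69e+01 ohms

8.69e+01


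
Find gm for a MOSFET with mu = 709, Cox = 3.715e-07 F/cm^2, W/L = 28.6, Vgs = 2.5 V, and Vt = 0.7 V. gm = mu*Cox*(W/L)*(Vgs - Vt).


Step 1: Vov = Vgs - Vt = 2.5 - 0.7 = 1.8 V
Step 2: gm = mu * Cox * (W/L) * Vov
Step 3: gm = 709 * 3.715e-07 * 28.6 * 1.8 = 1.36e-02 S

1.36e-02


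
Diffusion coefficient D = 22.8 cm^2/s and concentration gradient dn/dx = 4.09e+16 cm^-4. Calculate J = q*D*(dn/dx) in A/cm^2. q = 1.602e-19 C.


Step 1: J = q * D * (dn/dx)
Step 2: J = 1.602e-19 * 22.8 * 4.09e+16
Step 3: J = 1.49e-01 A/cm^2

1.49e-01


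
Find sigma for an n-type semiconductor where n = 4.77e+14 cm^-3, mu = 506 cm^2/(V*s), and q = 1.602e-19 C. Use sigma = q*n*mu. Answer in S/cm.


Step 1: sigma = q * n * mu
Step 2: sigma = 1.602e-19 * 4.77e+14 * 506
Step 3: sigma = 3.867e-02 S/cm

3.867e-02


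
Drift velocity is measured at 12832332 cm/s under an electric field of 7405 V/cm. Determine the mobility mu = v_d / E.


Step 1: mu = v_d / E
Step 2: mu = 12832332 / 7405
Step 3: mu = 1732.93 cm^2/(V*s)

1732.93


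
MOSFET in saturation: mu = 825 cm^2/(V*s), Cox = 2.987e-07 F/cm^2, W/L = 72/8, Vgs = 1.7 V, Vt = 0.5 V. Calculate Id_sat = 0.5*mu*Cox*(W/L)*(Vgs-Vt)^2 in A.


Step 1: Overdrive voltage Vov = Vgs - Vt = 1.7 - 0.5 = 1.2 V
Step 2: W/L = 72/8 = 9
Step 3: Id = 0.5 * 825 * 2.987e-07 * 9 * 1.2^2
Step 4: Id = 1.60e-03 A

1.60e-03


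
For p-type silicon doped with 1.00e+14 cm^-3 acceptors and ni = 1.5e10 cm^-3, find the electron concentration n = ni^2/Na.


Step 1: Majority hole concentration p ≈ Na = 1.00e+14 cm^-3
Step 2: n = ni^2 / Na = (1.5e10)^2 / 1.00e+14
Step 3: n = 2.25e+06 cm^-3

2.25e+06


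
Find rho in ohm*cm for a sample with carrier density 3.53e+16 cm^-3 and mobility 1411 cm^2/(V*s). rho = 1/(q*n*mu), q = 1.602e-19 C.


Step 1: sigma = q * n * mu = 1.602e-19 * 3.53e+16 * 1411 = 7.97929e+00 S/cm
Step 2: rho = 1 / sigma = 1 / 7.97929e+00 = 0.1253 ohm*cm

0.1253


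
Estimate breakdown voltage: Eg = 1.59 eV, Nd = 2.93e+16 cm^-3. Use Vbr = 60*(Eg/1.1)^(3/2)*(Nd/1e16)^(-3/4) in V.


Step 1: Eg/1.1 = 1.59/1.1 = 1.445455
Step 2: (Eg/1.1)^1.5 = 1.445455^1.5 = 1.737828
Step 3: (Nd/1e16)^(-0.75) = (2.93)^(-0.75) = 0.446529
Step 4: Vbr = 60 * 1.737828 * 0.446529 = 46.6 V

46.6


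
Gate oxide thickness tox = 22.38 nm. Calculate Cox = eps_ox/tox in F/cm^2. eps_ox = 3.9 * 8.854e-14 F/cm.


Step 1: eps_ox = 3.9 * 8.854e-14 = 3.45306e-13 F/cm
Step 2: tox in cm = 22.38 nm * 1e-7 = 2.2380e-06 cm
Step 3: Cox = 3.45306e-13 / 2.2380e-06 = 1.54e-07 F/cm^2

1.54e-07


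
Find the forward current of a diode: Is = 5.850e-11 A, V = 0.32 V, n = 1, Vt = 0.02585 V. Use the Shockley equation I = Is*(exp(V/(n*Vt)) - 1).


Step 1: V/(n*Vt) = 0.32/(1*0.02585) = 12.3791
Step 2: exp(12.3791) = 2.3778e+05
Step 3: I = 5.850e-11 * (2.3778e+05 - 1) = 1.39e-05 A

1.39e-05


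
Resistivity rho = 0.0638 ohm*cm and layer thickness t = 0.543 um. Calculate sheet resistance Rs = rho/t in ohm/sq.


Step 1: Convert thickness to cm: t = 0.543 um = 5.4300e-05 cm
Step 2: Rs = rho / t = 0.0638 / 5.4300e-05
Step 3: Rs = 1175.0 ohm/sq

1175.0


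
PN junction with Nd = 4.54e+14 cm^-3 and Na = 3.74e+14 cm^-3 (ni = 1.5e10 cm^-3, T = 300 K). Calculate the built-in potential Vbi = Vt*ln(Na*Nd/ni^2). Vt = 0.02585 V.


Step 1: Compute Na*Nd/ni^2 = 3.74e+14 * 4.54e+14 / (1.5e10)^2 = 7.5465e+08
Step 2: ln(7.5465e+08) = 20.4418
Step 3: Vbi = 0.02585 * 20.4418 = 0.528 V

0.528


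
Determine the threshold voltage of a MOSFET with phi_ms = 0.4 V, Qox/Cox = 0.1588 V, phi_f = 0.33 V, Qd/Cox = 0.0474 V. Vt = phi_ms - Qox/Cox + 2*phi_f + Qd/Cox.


Step 1: Vt = phi_ms - Qox/Cox + 2*phi_f + Qd/Cox
Step 2: Vt = 0.4 - 0.1588 + 2*0.33 + 0.0474
Step 3: Vt = 0.4 - 0.1588 + 0.66 + 0.0474
Step 4: Vt = 0.9486 V

0.9486


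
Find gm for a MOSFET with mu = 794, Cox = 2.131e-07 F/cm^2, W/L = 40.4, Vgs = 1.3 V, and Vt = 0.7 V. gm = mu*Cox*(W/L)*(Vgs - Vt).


Step 1: Vov = Vgs - Vt = 1.3 - 0.7 = 0.6 V
Step 2: gm = mu * Cox * (W/L) * Vov
Step 3: gm = 794 * 2.131e-07 * 40.4 * 0.6 = 4.10e-03 S

4.10e-03


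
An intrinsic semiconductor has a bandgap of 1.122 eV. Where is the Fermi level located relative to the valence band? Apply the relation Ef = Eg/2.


Step 1: For an intrinsic semiconductor, the Fermi level sits at midgap.
Step 2: Ef = Eg / 2 = 1.122 / 2 = 0.561 eV

0.561


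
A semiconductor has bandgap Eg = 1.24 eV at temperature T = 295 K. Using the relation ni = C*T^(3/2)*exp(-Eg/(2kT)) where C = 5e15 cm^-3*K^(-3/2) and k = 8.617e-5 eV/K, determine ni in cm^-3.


Step 1: Compute kT = 8.617e-5 * 295 = 0.02542015 eV
Step 2: Exponent = -Eg/(2kT) = -1.24/(2*0.02542015) = -24.39010
Step 3: T^(3/2) = 295^1.5 = 5066.79
Step 4: ni = 5e15 * 5066.79 * exp(-24.39010) = 6.47e+08 cm^-3

6.47e+08


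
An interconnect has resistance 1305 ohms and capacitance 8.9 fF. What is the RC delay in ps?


Step 1: tau = R * C
Step 2: tau = 1305 * 8.9 fF = 1305 * 8.9e-15 F
Step 3: tau = 1.16145e-11 s = 11.6145 ps

11.6145


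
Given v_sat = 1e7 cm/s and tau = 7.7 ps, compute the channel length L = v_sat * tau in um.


Step 1: tau in seconds = 7.7 ps * 1e-12 = 7.7000e-12 s
Step 2: L = v_sat * tau = 1e7 * 7.7000e-12 = 7.7000e-05 cm
Step 3: L in um = 7.7000e-05 * 1e4 = 0.77 um

0.77


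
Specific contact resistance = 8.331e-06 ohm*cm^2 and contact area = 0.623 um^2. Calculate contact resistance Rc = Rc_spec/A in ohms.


Step 1: Convert area to cm^2: 0.623 um^2 = 6.2300e-09 cm^2
Step 2: Rc = Rc_spec / A = 8.331e-06 / 6.2300e-09
Step 3: Rc = 1.34e+03 ohms

1.34e+03


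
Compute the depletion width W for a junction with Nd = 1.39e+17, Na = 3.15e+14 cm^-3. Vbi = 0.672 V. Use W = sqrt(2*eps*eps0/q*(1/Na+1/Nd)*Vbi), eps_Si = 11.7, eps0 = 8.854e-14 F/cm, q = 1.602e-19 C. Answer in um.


Step 1: 1/Na + 1/Nd = 1/3.15e+14 + 1/1.39e+17 = 3.18180e-15
Step 2: 2*eps*eps0/q = 2*11.7*8.854e-14/1.602e-19 = 1.293281e+07
Step 3: W^2 = 1.293281e+07 * 3.18180e-15 * 0.672 = 2.76525e-08
Step 4: W = sqrt(2.76525e-08) = 1.663e-04 cm = 1.663 um

1.663


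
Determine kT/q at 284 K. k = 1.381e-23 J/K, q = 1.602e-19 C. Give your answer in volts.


Step 1: kT = 1.381e-23 * 284 = 3.92204e-21 J
Step 2: Vt = kT/q = 3.92204e-21 / 1.602e-19
Step 3: Vt = 0.02448 V

0.02448


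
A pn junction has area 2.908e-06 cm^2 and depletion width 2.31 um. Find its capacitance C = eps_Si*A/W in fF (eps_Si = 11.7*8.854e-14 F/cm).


Step 1: eps_Si = 11.7 * 8.854e-14 = 1.035918e-12 F/cm
Step 2: W in cm = 2.31 * 1e-4 = 2.31e-04 cm
Step 3: C = 1.035918e-12 * 2.908e-06 / 2.31e-04 = 1.304091e-14 F
Step 4: C = 13.04 fF

13.04


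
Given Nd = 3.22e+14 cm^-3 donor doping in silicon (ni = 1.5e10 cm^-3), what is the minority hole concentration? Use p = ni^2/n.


Step 1: Since Nd >> ni, n ≈ Nd = 3.22e+14 cm^-3
Step 2: p = ni^2 / n = (1.5e10)^2 / 3.22e+14
Step 3: p = 2.25e20 / 3.22e+14 = 6.99e+05 cm^-3

6.99e+05


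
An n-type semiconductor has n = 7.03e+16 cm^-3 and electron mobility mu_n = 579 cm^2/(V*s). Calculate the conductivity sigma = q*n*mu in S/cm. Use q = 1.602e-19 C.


Step 1: sigma = q * n * mu
Step 2: sigma = 1.602e-19 * 7.03e+16 * 579
Step 3: sigma = 6.521e+00 S/cm

6.521e+00


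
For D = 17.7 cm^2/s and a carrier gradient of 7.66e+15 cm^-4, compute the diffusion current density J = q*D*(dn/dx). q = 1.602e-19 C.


Step 1: J = q * D * (dn/dx)
Step 2: J = 1.602e-19 * 17.7 * 7.66e+15
Step 3: J = 2.17e-02 A/cm^2

2.17e-02


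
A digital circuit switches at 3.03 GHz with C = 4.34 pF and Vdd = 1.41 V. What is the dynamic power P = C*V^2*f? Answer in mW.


Step 1: V^2 = 1.41^2 = 1.9881 V^2
Step 2: P = C*V^2*f = 4.34e-12 F * 1.9881 * 3.03e9 Hz
Step 3: P = 2.614391262e-02 W
Step 4: P = 26.144 mW

26.144


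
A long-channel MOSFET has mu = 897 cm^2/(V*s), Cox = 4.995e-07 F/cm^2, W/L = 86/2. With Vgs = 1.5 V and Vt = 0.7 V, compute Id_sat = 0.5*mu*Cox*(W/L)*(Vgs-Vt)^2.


Step 1: Overdrive voltage Vov = Vgs - Vt = 1.5 - 0.7 = 0.8 V
Step 2: W/L = 86/2 = 43
Step 3: Id = 0.5 * 897 * 4.995e-07 * 43 * 0.8^2
Step 4: Id = 6.17e-03 A

6.17e-03


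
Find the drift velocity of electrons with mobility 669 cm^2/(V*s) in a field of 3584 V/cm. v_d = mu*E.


Step 1: v_d = mu * E
Step 2: v_d = 669 * 3584 = 2397696
Step 3: v_d = 2.40e+06 cm/s

2.40e+06


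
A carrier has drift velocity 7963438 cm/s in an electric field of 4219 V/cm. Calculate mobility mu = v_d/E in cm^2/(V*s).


Step 1: mu = v_d / E
Step 2: mu = 7963438 / 4219
Step 3: mu = 1887.52 cm^2/(V*s)

1887.52


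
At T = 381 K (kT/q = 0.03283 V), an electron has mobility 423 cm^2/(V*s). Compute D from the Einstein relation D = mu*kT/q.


Step 1: D = mu * (kT/q)
Step 2: D = 423 * 0.03283
Step 3: D = 13.89 cm^2/s

13.89


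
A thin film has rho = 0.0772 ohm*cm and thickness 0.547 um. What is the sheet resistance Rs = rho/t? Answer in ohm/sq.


Step 1: Convert thickness to cm: t = 0.547 um = 5.4700e-05 cm
Step 2: Rs = rho / t = 0.0772 / 5.4700e-05
Step 3: Rs = 1411.3 ohm/sq

1411.3


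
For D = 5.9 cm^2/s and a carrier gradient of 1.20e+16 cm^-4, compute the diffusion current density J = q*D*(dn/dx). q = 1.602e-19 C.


Step 1: J = q * D * (dn/dx)
Step 2: J = 1.602e-19 * 5.9 * 1.20e+16
Step 3: J = 1.13e-02 A/cm^2

1.13e-02


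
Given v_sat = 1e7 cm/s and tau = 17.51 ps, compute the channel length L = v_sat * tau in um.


Step 1: tau in seconds = 17.51 ps * 1e-12 = 1.7510e-11 s
Step 2: L = v_sat * tau = 1e7 * 1.7510e-11 = 1.7510e-04 cm
Step 3: L in um = 1.7510e-04 * 1e4 = 1.751 um

1.751


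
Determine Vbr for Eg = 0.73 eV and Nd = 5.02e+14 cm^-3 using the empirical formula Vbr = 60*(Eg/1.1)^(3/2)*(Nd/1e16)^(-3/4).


Step 1: Eg/1.1 = 0.73/1.1 = 0.663636
Step 2: (Eg/1.1)^1.5 = 0.663636^1.5 = 0.540623
Step 3: (Nd/1e16)^(-0.75) = (0.0502)^(-0.75) = 9.429143
Step 4: Vbr = 60 * 0.540623 * 9.429143 = 305.9 V

305.9


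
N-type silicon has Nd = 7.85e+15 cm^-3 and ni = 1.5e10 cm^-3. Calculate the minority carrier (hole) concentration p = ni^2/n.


Step 1: Since Nd >> ni, n ≈ Nd = 7.85e+15 cm^-3
Step 2: p = ni^2 / n = (1.5e10)^2 / 7.85e+15
Step 3: p = 2.25e20 / 7.85e+15 = 2.87e+04 cm^-3

2.87e+04


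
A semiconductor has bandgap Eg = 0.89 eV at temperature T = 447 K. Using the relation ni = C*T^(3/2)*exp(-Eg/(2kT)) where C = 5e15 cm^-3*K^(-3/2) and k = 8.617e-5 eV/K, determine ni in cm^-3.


Step 1: Compute kT = 8.617e-5 * 447 = 0.03851799 eV
Step 2: Exponent = -Eg/(2kT) = -0.89/(2*0.03851799) = -11.55304
Step 3: T^(3/2) = 447^1.5 = 9450.64
Step 4: ni = 5e15 * 9450.64 * exp(-11.55304) = 4.54e+14 cm^-3

4.54e+14


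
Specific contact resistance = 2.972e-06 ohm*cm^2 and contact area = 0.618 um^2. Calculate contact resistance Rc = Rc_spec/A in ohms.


Step 1: Convert area to cm^2: 0.618 um^2 = 6.1800e-09 cm^2
Step 2: Rc = Rc_spec / A = 2.972e-06 / 6.1800e-09
Step 3: Rc = 4.81e+02 ohms

4.81e+02


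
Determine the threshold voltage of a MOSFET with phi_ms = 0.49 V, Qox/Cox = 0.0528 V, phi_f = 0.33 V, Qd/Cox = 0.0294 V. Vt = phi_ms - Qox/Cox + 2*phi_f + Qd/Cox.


Step 1: Vt = phi_ms - Qox/Cox + 2*phi_f + Qd/Cox
Step 2: Vt = 0.49 - 0.0528 + 2*0.33 + 0.0294
Step 3: Vt = 0.49 - 0.0528 + 0.66 + 0.0294
Step 4: Vt = 1.1266 V

1.1266


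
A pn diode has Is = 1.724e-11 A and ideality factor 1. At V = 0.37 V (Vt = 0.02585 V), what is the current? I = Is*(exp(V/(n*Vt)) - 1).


Step 1: V/(n*Vt) = 0.37/(1*0.02585) = 14.3133
Step 2: exp(14.3133) = 1.6451e+06
Step 3: I = 1.724e-11 * (1.6451e+06 - 1) = 2.84e-05 A

2.84e-05


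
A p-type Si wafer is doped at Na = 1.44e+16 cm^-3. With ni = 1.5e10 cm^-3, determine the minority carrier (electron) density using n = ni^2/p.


Step 1: Majority hole concentration p ≈ Na = 1.44e+16 cm^-3
Step 2: n = ni^2 / Na = (1.5e10)^2 / 1.44e+16
Step 3: n = 1.56e+04 cm^-3

1.56e+04


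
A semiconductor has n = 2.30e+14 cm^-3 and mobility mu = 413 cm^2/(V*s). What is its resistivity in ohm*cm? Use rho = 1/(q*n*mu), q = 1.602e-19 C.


Step 1: sigma = q * n * mu = 1.602e-19 * 2.30e+14 * 413 = 1.52174e-02 S/cm
Step 2: rho = 1 / sigma = 1 / 1.52174e-02 = 65.71 ohm*cm

65.71


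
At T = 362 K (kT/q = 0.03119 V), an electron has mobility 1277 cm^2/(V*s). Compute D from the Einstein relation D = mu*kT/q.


Step 1: D = mu * (kT/q)
Step 2: D = 1277 * 0.03119
Step 3: D = 39.83 cm^2/s

39.83


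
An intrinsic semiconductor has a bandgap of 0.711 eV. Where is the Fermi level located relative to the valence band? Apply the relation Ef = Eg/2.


Step 1: For an intrinsic semiconductor, the Fermi level sits at midgap.
Step 2: Ef = Eg / 2 = 0.711 / 2 = 0.3555 eV

0.3555


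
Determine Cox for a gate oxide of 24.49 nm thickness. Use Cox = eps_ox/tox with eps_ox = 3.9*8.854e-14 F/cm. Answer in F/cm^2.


Step 1: eps_ox = 3.9 * 8.854e-14 = 3.45306e-13 F/cm
Step 2: tox in cm = 24.49 nm * 1e-7 = 2.4490e-06 cm
Step 3: Cox = 3.45306e-13 / 2.4490e-06 = 1.41e-07 F/cm^2

1.41e-07


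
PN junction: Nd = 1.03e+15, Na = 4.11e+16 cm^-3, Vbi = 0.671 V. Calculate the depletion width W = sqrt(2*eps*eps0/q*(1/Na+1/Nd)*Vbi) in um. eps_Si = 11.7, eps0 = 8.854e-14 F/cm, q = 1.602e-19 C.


Step 1: 1/Na + 1/Nd = 1/4.11e+16 + 1/1.03e+15 = 9.95205e-16
Step 2: 2*eps*eps0/q = 2*11.7*8.854e-14/1.602e-19 = 1.293281e+07
Step 3: W^2 = 1.293281e+07 * 9.95205e-16 * 0.671 = 8.63630e-09
Step 4: W = sqrt(8.63630e-09) = 9.293e-05 cm = 0.9293 um

0.9293


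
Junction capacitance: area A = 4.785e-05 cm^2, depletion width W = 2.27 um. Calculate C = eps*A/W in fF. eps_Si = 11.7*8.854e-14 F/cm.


Step 1: eps_Si = 11.7 * 8.854e-14 = 1.035918e-12 F/cm
Step 2: W in cm = 2.27 * 1e-4 = 2.27e-04 cm
Step 3: C = 1.035918e-12 * 4.785e-05 / 2.27e-04 = 2.183642e-13 F
Step 4: C = 218.36 fF

218.36


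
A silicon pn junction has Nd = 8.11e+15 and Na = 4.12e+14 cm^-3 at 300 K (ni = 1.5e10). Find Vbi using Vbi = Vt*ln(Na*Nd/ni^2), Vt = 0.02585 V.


Step 1: Compute Na*Nd/ni^2 = 4.12e+14 * 8.11e+15 / (1.5e10)^2 = 1.4850e+10
Step 2: ln(1.4850e+10) = 23.4213
Step 3: Vbi = 0.02585 * 23.4213 = 0.605 V

0.605


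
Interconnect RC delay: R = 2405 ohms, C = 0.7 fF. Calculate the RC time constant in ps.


Step 1: tau = R * C
Step 2: tau = 2405 * 0.7 fF = 2405 * 7.0e-16 F
Step 3: tau = 1.6835e-12 s = 1.6835 ps

1.6835


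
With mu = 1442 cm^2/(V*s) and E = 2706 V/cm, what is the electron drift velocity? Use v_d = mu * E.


Step 1: v_d = mu * E
Step 2: v_d = 1442 * 2706 = 3902052
Step 3: v_d = 3.90e+06 cm/s

3.90e+06


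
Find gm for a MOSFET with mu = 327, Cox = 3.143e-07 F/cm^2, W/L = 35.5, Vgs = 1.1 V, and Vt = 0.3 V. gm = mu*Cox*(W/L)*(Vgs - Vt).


Step 1: Vov = Vgs - Vt = 1.1 - 0.3 = 0.8 V
Step 2: gm = mu * Cox * (W/L) * Vov
Step 3: gm = 327 * 3.143e-07 * 35.5 * 0.8 = 2.92e-03 S

2.92e-03


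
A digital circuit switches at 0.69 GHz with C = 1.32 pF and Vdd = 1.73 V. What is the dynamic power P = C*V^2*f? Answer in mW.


Step 1: V^2 = 1.73^2 = 2.9929 V^2
Step 2: P = C*V^2*f = 1.32e-12 F * 2.9929 * 0.69e9 Hz
Step 3: P = 2.72593332e-03 W
Step 4: P = 2.726 mW

2.726


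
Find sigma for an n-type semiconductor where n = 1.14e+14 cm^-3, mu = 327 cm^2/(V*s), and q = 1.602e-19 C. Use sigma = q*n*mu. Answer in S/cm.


Step 1: sigma = q * n * mu
Step 2: sigma = 1.602e-19 * 1.14e+14 * 327
Step 3: sigma = 5.972e-03 S/cm

5.972e-03


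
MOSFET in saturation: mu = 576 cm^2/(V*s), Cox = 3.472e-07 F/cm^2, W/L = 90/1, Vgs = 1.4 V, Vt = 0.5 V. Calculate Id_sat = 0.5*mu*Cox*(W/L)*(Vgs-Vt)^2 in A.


Step 1: Overdrive voltage Vov = Vgs - Vt = 1.4 - 0.5 = 0.9 V
Step 2: W/L = 90/1 = 90
Step 3: Id = 0.5 * 576 * 3.472e-07 * 90 * 0.9^2
Step 4: Id = 7.29e-03 A

7.29e-03


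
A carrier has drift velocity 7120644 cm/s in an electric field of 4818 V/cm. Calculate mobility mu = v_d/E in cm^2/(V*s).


Step 1: mu = v_d / E
Step 2: mu = 7120644 / 4818
Step 3: mu = 1477.93 cm^2/(V*s)

1477.93


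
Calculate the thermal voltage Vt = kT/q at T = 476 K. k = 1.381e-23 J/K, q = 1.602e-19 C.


Step 1: kT = 1.381e-23 * 476 = 6.57356e-21 J
Step 2: Vt = kT/q = 6.57356e-21 / 1.602e-19
Step 3: Vt = 0.04103 V

0.04103


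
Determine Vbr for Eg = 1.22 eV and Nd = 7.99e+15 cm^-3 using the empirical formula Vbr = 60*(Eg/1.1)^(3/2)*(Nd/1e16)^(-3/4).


Step 1: Eg/1.1 = 1.22/1.1 = 1.109091
Step 2: (Eg/1.1)^1.5 = 1.109091^1.5 = 1.168021
Step 3: (Nd/1e16)^(-0.75) = (0.799)^(-0.75) = 1.183287
Step 4: Vbr = 60 * 1.168021 * 1.183287 = 82.9 V

82.9


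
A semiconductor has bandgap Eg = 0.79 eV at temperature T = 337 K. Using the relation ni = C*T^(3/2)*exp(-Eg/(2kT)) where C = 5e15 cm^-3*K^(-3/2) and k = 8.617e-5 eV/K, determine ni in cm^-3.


Step 1: Compute kT = 8.617e-5 * 337 = 0.02903929 eV
Step 2: Exponent = -Eg/(2kT) = -0.79/(2*0.02903929) = -13.60226
Step 3: T^(3/2) = 337^1.5 = 6186.50
Step 4: ni = 5e15 * 6186.50 * exp(-13.60226) = 3.83e+13 cm^-3

3.83e+13


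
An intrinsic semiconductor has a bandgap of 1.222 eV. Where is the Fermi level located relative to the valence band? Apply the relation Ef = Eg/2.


Step 1: For an intrinsic semiconductor, the Fermi level sits at midgap.
Step 2: Ef = Eg / 2 = 1.222 / 2 = 0.611 eV

0.611
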